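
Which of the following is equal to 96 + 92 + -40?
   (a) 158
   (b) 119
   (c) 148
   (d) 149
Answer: c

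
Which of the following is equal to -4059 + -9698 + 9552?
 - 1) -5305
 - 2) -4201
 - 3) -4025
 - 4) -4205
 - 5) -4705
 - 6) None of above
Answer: 4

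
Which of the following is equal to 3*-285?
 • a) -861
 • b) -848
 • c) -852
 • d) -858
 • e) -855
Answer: e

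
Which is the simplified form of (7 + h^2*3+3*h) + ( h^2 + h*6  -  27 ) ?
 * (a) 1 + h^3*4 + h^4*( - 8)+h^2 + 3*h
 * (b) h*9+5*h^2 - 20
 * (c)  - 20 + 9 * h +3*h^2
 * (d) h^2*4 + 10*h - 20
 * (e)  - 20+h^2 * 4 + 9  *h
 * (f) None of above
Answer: e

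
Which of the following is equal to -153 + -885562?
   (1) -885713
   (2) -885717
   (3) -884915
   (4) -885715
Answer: 4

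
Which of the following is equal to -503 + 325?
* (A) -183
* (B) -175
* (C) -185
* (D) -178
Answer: D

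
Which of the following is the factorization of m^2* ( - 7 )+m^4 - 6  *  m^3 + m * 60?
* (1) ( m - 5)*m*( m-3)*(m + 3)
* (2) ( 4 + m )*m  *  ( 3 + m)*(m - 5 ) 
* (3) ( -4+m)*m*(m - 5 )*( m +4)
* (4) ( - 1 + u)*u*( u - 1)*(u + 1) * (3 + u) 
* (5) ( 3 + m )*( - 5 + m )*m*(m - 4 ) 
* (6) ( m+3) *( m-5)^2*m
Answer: 5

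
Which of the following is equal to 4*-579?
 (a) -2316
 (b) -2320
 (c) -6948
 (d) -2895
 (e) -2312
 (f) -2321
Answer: a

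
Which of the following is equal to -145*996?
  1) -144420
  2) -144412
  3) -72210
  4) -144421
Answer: 1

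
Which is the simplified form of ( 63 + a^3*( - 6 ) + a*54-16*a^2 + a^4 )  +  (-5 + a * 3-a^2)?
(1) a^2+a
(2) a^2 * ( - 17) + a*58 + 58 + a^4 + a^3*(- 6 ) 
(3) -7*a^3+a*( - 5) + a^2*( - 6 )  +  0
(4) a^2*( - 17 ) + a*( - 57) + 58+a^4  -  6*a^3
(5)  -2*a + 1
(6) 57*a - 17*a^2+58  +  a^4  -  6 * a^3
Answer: 6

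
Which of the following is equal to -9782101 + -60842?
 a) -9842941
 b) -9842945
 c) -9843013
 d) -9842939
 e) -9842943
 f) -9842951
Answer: e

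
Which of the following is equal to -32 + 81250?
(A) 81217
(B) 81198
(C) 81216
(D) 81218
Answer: D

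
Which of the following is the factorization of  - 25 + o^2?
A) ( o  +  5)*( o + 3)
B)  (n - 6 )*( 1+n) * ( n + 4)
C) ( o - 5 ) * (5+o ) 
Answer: C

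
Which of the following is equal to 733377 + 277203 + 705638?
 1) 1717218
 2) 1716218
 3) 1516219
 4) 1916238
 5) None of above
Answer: 2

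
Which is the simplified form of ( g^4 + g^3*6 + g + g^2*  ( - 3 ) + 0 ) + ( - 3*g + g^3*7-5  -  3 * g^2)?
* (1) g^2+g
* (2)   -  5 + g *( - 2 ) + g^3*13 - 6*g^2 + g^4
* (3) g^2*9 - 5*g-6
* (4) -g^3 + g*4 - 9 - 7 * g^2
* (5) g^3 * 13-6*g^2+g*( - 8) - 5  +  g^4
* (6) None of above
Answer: 2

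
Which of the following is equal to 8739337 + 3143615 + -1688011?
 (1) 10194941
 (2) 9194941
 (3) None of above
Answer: 1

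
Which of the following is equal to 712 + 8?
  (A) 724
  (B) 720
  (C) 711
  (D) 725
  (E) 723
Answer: B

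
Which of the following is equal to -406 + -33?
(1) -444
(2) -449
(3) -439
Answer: 3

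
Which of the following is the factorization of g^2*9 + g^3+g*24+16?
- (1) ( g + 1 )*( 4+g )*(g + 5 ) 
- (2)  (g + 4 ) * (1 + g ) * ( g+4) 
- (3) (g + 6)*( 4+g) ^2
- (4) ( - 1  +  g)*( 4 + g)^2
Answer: 2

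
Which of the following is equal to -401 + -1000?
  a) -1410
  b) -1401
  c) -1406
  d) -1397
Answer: b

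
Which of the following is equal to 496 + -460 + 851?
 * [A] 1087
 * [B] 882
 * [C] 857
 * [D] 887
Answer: D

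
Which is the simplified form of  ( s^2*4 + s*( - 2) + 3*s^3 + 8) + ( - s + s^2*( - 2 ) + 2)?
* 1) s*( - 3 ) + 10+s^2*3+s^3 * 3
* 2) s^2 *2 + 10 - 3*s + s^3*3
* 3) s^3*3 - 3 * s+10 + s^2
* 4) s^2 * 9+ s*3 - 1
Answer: 2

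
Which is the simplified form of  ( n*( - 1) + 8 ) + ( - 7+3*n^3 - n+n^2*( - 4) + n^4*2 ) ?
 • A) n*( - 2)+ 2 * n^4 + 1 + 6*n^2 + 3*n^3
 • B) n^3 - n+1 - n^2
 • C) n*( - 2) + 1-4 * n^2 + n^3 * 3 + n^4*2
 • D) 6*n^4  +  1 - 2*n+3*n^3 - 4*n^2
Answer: C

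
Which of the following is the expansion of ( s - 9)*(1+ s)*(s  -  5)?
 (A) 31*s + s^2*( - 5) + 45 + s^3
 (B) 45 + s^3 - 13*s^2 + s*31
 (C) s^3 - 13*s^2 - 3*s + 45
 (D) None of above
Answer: B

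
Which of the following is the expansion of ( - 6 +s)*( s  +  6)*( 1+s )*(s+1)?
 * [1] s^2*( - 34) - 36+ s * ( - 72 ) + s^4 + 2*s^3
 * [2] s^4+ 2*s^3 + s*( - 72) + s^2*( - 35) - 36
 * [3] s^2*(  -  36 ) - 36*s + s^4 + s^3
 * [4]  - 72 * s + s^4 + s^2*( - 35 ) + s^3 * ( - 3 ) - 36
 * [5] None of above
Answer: 2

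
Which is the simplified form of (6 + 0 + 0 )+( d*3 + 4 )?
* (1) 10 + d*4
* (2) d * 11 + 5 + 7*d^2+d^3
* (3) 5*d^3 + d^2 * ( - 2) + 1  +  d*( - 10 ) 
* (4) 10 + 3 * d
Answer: 4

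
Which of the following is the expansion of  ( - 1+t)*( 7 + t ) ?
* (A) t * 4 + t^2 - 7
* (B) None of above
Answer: B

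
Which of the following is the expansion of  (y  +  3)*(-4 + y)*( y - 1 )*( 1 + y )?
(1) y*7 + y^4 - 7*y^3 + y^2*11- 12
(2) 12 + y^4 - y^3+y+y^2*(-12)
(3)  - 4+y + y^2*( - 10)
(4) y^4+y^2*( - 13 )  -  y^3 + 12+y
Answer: 4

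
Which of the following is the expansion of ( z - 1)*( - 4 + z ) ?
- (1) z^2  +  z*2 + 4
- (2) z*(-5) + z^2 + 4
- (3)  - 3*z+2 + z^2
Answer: 2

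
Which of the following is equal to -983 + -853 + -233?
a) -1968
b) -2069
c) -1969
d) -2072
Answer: b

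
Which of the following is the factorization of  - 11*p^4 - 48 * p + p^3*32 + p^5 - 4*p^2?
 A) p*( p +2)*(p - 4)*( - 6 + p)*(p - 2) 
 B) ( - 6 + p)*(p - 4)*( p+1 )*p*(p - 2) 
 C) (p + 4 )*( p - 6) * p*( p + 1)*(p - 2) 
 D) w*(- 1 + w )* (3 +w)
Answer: B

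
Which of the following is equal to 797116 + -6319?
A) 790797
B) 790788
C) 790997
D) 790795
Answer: A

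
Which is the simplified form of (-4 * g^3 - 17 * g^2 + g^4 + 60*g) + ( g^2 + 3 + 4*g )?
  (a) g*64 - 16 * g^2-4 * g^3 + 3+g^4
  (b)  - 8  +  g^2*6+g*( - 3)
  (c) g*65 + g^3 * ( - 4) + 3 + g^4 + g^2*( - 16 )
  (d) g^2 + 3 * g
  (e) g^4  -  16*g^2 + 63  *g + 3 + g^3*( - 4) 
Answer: a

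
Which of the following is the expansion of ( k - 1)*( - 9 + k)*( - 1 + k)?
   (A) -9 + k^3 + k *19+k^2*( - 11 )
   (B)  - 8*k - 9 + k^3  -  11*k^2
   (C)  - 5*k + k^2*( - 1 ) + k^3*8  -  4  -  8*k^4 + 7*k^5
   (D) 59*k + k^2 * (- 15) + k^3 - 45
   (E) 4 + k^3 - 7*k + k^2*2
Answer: A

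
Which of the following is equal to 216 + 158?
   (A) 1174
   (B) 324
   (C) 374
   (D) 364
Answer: C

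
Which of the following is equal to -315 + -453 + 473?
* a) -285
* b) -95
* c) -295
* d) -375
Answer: c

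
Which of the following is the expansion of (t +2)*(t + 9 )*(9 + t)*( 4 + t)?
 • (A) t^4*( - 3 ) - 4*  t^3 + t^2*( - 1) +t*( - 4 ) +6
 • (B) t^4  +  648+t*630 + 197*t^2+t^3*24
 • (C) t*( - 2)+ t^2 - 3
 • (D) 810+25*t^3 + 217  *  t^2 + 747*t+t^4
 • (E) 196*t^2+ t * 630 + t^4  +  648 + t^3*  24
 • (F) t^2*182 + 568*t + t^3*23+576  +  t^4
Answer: B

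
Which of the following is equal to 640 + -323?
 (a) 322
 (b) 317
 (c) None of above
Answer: b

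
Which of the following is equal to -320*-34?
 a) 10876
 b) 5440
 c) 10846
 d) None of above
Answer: d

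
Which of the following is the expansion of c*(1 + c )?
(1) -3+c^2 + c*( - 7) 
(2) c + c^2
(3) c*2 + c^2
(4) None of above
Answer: 2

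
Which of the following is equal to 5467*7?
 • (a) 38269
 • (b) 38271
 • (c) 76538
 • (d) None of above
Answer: a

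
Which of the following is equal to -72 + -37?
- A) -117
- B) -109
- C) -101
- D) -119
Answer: B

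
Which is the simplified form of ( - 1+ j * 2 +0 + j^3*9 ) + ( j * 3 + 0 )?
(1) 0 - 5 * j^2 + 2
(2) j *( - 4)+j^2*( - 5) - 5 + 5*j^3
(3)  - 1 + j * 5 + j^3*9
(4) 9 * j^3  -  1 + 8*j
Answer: 3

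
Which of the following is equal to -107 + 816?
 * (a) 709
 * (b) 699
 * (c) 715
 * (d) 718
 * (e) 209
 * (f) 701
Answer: a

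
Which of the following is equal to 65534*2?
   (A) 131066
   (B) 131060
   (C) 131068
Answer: C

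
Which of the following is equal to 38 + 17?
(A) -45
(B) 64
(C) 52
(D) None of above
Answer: D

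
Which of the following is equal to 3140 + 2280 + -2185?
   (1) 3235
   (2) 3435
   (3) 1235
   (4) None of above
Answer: 1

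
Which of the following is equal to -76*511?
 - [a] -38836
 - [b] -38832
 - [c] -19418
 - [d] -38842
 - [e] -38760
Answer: a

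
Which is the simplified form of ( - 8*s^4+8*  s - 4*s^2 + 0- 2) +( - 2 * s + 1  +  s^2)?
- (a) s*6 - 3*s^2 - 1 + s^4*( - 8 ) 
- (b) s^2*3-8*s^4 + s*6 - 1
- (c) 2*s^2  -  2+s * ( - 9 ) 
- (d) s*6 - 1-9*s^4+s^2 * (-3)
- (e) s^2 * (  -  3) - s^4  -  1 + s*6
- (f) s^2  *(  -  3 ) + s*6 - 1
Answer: a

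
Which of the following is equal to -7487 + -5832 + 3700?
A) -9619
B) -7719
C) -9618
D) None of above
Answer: A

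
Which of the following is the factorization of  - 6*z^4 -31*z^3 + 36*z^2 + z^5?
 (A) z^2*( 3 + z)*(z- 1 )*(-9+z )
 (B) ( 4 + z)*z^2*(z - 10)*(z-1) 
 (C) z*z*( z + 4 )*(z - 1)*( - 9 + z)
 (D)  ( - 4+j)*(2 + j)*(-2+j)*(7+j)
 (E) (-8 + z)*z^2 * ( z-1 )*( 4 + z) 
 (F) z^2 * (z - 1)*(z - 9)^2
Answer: C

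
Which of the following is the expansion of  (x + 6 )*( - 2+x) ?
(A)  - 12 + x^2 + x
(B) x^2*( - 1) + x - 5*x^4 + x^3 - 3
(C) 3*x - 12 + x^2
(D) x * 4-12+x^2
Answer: D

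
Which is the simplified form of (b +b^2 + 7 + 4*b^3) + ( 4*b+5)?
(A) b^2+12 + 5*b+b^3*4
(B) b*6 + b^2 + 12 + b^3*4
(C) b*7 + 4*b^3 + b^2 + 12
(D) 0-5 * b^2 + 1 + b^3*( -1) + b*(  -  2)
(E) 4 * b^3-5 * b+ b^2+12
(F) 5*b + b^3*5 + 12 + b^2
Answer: A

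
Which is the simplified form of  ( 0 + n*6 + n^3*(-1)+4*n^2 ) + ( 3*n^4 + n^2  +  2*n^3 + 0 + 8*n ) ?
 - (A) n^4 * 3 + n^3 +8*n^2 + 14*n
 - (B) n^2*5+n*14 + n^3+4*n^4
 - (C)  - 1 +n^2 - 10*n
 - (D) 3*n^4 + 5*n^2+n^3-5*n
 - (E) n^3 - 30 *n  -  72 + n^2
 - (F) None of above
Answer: F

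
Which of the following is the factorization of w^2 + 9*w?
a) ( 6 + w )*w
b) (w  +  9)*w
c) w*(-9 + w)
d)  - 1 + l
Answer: b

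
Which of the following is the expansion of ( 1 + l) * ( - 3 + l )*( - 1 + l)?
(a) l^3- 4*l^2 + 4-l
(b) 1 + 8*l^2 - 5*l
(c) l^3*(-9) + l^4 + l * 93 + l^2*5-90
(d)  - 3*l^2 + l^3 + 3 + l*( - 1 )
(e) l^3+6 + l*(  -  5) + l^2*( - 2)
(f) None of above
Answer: d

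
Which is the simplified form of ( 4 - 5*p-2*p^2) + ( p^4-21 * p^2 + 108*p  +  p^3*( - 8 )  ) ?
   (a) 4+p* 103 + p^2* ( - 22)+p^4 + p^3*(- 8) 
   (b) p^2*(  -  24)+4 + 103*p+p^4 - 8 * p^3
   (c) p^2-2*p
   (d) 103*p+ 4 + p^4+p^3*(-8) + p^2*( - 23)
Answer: d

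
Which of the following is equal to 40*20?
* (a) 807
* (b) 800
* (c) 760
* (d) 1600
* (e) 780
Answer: b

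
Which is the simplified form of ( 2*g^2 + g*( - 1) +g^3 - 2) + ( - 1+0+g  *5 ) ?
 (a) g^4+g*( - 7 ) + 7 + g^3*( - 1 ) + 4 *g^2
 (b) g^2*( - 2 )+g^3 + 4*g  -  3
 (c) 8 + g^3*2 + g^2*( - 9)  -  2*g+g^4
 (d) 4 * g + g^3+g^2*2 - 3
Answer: d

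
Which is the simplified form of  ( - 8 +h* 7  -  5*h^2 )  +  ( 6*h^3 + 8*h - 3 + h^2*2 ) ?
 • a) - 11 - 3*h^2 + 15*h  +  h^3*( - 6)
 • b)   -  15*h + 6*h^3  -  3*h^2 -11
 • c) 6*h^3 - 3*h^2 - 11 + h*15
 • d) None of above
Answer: c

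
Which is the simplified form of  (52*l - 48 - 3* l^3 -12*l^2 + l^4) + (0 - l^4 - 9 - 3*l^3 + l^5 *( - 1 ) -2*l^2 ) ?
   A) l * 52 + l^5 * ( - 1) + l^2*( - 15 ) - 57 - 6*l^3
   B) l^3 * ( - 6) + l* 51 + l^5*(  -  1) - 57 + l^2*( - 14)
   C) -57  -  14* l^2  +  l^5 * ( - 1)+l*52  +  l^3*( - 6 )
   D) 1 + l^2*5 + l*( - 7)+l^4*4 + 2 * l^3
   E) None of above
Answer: C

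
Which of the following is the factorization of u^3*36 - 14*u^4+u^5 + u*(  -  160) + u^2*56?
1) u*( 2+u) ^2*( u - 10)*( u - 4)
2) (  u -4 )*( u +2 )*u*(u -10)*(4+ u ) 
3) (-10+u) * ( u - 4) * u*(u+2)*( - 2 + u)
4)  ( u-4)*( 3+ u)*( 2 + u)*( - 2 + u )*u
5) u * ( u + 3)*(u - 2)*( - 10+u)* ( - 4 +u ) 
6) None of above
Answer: 3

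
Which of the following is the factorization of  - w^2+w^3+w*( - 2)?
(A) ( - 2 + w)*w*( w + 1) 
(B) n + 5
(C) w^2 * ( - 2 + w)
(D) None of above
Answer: A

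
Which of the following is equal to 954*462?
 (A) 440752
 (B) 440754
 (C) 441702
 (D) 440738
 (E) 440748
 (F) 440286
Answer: E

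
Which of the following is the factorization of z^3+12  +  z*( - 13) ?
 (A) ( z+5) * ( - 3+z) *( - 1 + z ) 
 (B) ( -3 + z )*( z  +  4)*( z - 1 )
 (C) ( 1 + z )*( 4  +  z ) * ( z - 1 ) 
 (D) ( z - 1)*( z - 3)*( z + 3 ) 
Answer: B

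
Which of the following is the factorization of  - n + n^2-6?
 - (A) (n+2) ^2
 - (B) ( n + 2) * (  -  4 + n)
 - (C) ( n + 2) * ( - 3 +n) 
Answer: C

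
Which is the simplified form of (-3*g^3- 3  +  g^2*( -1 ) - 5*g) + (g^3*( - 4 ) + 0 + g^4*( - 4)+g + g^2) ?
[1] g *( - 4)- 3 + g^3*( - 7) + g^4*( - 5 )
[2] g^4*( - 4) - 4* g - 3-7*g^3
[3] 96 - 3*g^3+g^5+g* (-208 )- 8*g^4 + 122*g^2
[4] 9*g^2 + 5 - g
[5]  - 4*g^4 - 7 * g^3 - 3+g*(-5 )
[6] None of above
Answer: 2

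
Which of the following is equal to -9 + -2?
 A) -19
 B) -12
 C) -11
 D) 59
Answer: C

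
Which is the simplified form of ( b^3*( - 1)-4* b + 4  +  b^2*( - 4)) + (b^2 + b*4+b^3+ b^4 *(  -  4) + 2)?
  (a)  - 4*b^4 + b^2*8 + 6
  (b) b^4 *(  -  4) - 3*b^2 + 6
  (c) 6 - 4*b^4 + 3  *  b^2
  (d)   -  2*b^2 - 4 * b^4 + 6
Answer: b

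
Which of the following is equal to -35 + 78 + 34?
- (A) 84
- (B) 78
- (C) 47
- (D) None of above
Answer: D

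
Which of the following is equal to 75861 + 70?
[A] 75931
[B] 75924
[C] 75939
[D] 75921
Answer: A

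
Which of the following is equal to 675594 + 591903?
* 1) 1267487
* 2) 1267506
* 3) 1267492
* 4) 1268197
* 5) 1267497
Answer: 5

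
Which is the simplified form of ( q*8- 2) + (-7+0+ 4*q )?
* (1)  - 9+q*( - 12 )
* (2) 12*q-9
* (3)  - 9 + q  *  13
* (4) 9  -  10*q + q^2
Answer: 2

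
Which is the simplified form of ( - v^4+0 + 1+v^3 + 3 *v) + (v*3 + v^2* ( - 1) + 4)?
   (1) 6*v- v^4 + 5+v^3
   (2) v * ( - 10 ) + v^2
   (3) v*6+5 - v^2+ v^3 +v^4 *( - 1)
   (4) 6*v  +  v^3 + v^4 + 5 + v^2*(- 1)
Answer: 3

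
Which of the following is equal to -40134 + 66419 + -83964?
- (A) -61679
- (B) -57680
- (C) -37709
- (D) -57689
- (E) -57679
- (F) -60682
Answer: E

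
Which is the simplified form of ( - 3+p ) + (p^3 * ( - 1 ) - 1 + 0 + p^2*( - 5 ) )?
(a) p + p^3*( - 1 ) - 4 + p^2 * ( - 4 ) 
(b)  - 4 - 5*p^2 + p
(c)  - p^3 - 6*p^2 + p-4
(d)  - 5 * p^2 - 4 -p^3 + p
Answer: d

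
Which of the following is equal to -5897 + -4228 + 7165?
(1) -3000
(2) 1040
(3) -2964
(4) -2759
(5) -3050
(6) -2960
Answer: 6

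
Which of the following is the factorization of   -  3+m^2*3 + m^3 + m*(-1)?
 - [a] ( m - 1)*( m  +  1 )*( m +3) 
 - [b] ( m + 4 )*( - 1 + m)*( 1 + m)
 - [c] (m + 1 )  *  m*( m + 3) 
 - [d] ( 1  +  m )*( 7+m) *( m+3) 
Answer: a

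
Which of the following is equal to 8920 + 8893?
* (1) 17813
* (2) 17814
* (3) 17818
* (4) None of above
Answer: 1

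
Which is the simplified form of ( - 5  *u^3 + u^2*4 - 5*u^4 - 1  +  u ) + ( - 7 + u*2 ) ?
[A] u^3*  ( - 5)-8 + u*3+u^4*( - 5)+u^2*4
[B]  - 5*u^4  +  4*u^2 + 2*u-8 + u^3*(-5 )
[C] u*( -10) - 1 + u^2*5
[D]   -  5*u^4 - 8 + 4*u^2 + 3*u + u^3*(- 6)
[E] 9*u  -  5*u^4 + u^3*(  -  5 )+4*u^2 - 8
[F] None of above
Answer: A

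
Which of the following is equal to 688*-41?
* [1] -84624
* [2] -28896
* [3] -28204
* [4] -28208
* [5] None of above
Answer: 4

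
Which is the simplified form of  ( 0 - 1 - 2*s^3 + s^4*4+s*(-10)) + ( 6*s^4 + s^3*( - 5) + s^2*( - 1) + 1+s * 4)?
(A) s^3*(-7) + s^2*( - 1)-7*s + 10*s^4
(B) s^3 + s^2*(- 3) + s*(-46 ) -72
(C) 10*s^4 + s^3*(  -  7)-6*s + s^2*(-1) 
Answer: C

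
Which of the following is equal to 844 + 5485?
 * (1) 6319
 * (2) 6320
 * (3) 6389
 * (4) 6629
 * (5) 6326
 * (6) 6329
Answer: 6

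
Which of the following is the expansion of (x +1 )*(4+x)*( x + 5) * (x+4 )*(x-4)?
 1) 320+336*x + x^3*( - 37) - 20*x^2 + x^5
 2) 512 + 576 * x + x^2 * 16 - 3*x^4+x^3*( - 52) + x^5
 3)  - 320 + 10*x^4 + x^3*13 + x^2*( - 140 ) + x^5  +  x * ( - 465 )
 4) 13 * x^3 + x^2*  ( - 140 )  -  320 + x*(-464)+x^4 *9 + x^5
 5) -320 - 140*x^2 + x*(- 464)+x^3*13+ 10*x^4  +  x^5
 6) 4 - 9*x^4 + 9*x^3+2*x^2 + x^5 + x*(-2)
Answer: 5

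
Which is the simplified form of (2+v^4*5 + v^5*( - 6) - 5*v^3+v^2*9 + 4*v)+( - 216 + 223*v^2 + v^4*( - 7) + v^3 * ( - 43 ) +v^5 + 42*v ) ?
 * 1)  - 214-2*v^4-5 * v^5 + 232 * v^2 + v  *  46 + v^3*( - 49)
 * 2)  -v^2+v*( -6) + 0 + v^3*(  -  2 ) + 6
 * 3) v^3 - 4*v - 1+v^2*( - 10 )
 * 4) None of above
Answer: 4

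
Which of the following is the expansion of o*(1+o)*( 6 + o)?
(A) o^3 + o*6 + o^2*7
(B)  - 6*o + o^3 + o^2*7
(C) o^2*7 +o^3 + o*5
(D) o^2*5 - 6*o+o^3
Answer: A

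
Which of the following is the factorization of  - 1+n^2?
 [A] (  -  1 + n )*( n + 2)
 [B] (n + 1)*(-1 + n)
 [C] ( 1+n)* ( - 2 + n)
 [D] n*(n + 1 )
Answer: B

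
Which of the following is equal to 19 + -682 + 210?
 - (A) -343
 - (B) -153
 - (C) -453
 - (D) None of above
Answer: C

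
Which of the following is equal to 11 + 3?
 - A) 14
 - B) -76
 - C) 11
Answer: A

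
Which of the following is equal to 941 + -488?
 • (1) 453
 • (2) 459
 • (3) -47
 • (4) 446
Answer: 1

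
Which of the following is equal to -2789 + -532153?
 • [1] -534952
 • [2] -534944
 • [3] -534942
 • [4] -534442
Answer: 3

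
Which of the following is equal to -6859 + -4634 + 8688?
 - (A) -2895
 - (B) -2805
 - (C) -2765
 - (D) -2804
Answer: B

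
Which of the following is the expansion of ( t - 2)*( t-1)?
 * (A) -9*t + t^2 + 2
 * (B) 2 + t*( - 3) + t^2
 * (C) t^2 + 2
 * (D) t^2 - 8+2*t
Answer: B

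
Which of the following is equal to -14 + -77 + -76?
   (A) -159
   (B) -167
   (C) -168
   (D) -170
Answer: B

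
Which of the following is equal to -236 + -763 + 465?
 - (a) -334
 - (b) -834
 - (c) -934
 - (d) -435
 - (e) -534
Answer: e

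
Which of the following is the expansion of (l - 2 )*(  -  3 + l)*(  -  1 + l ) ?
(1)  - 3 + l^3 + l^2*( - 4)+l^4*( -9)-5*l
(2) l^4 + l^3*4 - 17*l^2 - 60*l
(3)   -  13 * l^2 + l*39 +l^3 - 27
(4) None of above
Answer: 4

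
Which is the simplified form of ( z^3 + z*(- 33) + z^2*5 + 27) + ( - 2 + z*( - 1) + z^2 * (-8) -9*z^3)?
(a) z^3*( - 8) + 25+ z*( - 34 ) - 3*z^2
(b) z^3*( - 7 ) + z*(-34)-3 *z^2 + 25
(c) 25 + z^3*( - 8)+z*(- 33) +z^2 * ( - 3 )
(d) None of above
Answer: a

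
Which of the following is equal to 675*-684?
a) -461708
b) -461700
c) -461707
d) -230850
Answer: b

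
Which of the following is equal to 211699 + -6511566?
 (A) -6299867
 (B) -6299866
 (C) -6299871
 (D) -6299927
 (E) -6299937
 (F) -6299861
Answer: A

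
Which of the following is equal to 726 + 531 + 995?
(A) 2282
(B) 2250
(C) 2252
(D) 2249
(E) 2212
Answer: C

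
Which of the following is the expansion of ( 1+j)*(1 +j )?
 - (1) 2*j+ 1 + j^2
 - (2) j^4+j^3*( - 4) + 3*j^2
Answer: 1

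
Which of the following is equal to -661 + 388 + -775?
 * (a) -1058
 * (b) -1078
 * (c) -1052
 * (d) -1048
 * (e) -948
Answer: d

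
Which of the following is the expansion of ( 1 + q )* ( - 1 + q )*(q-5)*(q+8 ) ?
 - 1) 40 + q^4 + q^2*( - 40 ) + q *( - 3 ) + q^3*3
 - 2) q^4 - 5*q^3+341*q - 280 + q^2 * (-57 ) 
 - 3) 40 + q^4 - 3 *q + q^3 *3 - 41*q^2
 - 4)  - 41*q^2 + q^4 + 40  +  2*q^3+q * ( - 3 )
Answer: 3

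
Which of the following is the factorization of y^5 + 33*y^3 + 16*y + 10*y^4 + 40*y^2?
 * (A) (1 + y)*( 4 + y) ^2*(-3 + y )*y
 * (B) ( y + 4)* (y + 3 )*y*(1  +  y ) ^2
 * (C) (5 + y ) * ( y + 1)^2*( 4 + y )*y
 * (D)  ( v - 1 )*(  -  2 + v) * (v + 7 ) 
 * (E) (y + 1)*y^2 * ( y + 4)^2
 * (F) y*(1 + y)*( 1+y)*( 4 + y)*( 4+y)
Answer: F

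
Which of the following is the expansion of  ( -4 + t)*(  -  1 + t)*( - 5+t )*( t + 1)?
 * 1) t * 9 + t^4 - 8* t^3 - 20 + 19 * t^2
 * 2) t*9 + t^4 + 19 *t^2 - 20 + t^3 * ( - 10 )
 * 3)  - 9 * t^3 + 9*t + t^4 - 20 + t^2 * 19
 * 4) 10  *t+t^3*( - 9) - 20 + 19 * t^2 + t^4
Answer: 3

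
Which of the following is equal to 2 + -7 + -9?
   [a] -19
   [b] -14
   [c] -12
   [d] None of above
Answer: b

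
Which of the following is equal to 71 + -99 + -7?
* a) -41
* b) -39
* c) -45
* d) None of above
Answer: d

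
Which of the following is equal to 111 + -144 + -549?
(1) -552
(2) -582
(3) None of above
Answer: 2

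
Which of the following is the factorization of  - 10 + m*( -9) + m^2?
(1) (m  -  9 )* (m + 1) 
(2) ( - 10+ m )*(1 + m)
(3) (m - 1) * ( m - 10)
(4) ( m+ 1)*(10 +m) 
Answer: 2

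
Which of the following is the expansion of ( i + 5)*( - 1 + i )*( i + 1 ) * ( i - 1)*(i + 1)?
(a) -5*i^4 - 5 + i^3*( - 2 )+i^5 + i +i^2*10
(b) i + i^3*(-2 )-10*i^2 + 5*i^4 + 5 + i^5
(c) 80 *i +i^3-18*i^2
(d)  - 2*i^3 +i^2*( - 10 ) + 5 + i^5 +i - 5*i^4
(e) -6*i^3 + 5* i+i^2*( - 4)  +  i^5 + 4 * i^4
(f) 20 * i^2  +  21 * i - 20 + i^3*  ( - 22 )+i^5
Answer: b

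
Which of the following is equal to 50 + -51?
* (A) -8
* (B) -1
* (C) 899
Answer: B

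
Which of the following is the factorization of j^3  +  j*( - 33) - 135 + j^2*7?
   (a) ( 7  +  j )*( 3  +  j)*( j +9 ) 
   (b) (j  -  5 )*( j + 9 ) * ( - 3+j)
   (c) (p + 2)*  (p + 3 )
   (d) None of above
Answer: d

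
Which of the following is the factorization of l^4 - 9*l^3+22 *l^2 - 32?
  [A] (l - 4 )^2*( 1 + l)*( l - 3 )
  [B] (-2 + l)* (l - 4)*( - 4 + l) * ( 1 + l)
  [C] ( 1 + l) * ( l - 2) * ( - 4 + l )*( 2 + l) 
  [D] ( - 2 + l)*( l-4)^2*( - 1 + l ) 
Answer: B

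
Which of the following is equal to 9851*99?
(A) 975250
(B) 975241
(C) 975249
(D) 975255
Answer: C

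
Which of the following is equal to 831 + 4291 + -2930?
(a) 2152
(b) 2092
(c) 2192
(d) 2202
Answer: c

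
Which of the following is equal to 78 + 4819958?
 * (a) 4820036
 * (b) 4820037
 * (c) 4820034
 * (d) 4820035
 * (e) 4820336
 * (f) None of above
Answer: a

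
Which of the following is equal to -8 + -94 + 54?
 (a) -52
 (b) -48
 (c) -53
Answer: b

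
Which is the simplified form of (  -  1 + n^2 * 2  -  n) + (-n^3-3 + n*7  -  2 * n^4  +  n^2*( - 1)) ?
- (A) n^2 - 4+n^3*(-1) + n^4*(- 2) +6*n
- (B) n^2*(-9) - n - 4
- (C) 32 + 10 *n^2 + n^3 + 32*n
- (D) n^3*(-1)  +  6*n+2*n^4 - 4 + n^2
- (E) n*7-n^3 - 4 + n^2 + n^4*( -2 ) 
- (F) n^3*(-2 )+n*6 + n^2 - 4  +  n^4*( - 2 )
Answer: A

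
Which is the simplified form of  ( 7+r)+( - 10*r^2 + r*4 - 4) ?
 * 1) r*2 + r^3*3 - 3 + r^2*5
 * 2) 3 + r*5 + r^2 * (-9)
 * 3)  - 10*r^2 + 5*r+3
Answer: 3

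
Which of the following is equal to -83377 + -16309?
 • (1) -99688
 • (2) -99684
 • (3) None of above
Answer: 3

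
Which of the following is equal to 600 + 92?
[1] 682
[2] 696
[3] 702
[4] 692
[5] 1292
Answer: 4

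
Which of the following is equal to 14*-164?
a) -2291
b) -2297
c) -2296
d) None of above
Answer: c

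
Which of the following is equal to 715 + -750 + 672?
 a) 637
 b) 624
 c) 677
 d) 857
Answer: a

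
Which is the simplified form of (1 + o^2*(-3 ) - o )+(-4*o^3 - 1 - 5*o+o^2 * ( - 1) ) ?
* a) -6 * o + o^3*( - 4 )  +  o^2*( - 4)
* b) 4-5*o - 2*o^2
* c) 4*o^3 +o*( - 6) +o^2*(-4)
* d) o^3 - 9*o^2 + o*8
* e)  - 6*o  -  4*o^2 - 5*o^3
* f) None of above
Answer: a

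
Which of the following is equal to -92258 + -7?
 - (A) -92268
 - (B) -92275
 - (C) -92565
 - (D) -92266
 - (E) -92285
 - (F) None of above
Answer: F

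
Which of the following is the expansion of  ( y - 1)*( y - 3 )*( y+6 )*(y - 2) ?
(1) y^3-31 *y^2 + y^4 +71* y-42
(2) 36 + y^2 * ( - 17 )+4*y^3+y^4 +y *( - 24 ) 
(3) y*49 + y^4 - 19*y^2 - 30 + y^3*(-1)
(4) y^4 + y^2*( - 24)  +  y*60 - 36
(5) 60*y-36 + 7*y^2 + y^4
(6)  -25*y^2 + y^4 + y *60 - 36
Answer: 6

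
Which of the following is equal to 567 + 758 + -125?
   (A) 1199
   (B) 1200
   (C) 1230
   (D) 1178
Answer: B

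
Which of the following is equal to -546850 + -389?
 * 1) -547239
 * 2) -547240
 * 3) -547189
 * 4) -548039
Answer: 1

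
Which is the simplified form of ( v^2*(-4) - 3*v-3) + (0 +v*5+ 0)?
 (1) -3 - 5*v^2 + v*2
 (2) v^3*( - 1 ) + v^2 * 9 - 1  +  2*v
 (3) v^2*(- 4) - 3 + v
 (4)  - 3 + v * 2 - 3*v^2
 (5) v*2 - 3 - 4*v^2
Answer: 5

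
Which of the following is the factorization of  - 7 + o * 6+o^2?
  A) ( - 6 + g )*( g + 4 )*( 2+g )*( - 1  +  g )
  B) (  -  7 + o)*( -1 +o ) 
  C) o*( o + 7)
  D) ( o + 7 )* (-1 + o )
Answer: D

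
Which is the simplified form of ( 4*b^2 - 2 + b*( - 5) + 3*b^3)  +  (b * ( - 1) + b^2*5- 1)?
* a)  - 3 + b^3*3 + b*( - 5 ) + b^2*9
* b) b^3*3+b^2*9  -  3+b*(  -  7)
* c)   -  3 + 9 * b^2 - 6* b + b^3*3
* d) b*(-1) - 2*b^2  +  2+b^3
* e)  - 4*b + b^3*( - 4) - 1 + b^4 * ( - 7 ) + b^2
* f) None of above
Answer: c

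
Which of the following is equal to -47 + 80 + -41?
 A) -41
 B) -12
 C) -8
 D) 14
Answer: C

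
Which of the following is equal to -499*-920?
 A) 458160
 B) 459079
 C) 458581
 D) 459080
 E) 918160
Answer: D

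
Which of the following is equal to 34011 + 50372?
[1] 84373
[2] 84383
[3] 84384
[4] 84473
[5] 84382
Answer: 2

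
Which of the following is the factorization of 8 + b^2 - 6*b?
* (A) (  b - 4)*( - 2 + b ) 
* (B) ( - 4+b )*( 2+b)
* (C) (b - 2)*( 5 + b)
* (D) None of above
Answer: A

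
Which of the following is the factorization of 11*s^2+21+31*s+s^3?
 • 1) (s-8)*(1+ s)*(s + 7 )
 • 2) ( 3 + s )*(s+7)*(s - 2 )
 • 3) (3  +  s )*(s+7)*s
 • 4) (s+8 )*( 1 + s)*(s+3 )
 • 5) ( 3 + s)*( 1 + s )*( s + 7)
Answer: 5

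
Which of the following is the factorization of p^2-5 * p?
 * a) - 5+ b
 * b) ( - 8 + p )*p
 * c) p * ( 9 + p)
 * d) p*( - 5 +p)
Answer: d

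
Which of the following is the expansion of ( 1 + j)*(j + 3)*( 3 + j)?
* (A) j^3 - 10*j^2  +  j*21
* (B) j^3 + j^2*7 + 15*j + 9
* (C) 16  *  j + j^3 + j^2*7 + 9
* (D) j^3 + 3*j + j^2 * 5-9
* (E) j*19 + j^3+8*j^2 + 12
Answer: B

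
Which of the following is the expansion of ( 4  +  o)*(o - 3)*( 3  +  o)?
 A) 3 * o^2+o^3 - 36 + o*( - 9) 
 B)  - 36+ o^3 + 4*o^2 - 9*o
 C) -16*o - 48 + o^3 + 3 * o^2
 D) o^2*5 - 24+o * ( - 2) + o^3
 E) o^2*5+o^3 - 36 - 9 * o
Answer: B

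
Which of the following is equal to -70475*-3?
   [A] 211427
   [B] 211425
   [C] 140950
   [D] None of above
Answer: B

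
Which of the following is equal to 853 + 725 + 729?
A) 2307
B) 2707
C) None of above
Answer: A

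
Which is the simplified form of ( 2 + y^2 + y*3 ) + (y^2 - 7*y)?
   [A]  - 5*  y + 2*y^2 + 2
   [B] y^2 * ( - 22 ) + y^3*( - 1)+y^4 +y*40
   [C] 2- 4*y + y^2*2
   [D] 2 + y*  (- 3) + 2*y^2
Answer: C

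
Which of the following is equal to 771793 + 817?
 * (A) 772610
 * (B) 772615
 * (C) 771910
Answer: A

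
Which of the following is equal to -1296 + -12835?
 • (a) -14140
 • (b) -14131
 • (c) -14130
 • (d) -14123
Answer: b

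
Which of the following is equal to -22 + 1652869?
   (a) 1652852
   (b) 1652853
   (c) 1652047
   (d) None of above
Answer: d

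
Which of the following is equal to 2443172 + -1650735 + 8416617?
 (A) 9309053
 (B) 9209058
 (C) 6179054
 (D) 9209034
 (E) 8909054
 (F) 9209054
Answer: F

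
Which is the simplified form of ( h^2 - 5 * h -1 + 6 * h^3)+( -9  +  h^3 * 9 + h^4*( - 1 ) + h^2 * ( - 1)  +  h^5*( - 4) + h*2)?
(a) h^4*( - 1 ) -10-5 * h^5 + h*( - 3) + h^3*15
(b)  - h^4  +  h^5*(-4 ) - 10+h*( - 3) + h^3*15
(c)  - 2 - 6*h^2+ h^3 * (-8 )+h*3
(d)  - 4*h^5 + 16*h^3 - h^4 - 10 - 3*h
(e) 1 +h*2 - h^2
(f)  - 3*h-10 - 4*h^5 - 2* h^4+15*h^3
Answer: b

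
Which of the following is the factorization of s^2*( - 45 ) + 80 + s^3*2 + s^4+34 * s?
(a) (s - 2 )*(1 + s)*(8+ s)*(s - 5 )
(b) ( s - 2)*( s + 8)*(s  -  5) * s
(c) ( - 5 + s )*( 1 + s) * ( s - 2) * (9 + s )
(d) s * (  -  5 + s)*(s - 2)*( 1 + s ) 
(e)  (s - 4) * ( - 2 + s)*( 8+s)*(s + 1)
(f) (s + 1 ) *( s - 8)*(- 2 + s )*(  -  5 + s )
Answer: a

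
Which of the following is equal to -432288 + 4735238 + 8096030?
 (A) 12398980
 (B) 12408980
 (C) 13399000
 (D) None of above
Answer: A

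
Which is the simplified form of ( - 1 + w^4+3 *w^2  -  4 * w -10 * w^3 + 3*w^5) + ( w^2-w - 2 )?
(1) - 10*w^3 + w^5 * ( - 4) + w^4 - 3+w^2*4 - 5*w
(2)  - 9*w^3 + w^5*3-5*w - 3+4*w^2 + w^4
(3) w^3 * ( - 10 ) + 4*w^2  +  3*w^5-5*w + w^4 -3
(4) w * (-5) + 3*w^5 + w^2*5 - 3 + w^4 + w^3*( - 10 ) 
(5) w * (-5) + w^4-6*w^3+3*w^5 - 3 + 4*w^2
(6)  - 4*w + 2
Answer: 3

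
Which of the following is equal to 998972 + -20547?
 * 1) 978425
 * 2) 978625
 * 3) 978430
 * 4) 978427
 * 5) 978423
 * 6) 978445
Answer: 1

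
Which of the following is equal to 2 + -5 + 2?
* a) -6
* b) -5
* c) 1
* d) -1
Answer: d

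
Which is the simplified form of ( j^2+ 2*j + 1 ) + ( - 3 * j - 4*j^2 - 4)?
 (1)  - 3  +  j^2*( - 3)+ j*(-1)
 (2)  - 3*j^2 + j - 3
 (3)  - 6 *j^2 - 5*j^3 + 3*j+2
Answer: 1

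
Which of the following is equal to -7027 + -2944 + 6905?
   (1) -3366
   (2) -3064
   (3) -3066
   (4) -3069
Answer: 3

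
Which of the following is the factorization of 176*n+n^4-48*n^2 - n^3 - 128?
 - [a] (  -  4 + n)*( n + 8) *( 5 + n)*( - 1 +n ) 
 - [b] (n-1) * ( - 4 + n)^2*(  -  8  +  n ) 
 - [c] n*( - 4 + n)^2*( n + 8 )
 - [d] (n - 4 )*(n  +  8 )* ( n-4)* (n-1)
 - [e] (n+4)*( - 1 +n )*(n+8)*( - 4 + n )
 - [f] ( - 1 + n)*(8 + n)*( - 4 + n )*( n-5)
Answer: d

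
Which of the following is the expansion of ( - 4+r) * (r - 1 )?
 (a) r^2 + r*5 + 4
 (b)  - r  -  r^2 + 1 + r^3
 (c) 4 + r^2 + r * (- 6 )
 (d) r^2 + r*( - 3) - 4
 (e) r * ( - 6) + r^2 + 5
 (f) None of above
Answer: f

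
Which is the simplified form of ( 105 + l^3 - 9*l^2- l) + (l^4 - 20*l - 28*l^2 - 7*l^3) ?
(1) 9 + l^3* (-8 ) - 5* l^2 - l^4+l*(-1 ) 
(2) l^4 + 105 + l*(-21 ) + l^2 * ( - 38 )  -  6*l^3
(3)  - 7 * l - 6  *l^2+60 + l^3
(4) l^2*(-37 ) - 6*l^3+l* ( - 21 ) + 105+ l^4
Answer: 4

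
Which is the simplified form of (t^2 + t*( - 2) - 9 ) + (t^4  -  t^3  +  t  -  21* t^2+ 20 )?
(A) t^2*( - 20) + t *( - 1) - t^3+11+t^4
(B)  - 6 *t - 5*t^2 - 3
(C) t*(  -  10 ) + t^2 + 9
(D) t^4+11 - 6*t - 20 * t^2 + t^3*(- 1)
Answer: A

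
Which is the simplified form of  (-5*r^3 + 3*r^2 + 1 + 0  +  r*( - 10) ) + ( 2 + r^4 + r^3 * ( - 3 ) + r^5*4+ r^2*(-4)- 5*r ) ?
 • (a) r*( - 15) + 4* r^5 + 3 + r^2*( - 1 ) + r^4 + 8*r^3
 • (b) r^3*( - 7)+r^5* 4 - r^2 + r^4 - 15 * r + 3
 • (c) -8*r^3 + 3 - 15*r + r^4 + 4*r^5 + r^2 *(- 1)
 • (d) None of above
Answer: c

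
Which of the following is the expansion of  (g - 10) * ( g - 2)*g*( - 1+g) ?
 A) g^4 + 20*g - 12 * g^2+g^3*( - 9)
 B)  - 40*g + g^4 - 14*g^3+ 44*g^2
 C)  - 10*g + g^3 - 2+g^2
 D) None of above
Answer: D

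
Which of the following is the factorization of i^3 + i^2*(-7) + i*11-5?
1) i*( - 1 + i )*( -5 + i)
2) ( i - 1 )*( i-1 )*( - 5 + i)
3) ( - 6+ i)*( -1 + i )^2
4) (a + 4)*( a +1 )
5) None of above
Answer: 2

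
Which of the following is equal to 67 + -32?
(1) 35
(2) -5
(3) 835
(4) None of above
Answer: 1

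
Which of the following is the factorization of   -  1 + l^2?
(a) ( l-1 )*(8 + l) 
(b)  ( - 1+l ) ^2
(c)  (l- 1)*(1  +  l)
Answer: c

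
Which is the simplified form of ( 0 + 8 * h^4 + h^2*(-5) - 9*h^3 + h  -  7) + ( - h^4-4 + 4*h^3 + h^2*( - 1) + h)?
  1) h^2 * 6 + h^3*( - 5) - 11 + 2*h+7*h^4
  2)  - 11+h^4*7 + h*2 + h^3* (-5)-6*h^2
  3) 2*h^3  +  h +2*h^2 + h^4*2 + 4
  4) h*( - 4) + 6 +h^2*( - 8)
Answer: 2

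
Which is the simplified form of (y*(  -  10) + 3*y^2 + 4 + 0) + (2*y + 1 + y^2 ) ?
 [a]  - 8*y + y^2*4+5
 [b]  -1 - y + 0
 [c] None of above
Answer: a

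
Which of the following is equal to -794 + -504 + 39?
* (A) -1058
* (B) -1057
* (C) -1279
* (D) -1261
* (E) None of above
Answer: E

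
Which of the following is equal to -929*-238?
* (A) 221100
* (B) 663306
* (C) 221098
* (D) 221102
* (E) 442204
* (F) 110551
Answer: D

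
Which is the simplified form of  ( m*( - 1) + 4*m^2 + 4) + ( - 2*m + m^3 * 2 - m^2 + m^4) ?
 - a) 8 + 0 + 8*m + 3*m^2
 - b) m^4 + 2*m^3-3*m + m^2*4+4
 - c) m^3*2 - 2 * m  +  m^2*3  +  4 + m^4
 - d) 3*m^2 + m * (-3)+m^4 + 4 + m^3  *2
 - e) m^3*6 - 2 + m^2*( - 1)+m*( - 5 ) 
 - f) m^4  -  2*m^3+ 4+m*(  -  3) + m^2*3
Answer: d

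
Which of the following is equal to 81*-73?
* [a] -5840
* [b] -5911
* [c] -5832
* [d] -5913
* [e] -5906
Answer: d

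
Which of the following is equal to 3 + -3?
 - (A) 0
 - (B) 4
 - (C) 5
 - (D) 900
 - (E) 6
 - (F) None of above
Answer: A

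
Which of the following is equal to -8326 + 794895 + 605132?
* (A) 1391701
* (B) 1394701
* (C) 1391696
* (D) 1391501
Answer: A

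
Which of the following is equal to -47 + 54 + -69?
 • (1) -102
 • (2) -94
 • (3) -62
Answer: 3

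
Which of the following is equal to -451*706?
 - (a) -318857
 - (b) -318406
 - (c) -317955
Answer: b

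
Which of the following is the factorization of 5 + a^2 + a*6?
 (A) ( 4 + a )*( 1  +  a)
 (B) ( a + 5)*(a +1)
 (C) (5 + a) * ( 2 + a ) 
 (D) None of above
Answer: B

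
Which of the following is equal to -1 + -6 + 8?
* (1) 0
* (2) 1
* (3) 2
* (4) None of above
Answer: 2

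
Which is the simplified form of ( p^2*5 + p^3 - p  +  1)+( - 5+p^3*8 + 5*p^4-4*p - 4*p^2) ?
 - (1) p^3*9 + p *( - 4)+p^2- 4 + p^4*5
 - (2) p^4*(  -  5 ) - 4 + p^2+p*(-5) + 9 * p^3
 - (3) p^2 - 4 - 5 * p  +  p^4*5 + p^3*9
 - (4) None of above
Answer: 3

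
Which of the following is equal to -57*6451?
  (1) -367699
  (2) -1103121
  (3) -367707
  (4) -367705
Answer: 3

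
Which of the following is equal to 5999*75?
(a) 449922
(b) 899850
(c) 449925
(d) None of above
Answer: c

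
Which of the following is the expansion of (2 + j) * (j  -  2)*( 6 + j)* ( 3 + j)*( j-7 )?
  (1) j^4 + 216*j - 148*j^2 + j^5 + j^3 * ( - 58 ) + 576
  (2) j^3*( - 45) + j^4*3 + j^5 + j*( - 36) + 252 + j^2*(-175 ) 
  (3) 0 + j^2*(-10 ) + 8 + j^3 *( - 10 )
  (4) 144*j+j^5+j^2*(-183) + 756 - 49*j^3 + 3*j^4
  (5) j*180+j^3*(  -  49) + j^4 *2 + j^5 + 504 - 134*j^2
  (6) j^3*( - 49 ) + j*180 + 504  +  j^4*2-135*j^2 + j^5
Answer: 5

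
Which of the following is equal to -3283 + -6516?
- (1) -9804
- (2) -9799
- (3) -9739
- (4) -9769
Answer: 2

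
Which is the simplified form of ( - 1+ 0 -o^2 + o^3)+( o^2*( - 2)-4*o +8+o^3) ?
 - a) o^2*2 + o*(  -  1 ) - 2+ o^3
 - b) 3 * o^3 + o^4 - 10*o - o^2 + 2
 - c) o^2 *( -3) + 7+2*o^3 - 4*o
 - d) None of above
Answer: c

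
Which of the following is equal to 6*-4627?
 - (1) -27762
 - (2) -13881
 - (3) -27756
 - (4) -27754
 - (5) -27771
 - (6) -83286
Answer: 1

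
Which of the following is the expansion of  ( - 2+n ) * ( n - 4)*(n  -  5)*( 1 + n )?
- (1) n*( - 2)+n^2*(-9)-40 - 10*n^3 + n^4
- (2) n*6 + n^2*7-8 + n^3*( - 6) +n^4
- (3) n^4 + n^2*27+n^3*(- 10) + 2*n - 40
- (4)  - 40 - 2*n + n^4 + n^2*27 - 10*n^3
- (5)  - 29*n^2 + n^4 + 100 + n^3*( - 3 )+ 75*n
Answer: 4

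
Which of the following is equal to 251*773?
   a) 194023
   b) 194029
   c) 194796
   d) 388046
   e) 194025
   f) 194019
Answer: a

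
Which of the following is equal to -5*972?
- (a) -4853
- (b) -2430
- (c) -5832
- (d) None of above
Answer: d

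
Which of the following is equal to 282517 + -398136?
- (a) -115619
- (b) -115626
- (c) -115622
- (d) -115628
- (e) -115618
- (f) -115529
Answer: a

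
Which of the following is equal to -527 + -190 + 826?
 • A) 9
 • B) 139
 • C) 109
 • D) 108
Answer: C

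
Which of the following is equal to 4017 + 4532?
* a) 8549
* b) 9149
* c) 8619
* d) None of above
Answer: a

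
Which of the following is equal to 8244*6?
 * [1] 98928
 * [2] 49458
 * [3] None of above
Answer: 3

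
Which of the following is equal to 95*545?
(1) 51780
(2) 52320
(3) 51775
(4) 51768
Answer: 3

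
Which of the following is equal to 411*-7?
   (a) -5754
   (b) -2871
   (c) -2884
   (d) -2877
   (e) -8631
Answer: d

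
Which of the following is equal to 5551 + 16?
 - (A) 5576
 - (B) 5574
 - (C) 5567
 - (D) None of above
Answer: C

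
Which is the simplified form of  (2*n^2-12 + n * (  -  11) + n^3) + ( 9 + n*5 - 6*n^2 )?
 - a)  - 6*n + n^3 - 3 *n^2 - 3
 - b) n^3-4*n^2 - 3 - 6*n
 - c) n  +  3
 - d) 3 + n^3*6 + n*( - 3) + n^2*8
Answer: b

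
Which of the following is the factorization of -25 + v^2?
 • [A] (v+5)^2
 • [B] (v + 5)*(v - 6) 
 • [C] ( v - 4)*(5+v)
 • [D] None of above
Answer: D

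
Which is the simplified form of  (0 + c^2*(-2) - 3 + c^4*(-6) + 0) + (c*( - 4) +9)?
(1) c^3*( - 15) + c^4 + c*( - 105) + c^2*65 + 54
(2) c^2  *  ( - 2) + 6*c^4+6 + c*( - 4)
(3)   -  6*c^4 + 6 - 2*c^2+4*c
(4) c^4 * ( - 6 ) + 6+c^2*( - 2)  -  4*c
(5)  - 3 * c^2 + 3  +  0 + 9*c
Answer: 4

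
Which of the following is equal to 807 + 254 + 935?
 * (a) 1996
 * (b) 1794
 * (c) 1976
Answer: a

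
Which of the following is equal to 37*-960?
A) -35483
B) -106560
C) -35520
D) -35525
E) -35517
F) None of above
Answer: C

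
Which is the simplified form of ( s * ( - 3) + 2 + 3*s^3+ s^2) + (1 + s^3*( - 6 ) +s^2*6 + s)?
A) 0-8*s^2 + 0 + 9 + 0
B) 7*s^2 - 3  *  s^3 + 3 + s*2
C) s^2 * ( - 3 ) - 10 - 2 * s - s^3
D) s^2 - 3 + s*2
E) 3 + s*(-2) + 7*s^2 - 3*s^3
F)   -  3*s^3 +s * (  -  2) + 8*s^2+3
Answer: E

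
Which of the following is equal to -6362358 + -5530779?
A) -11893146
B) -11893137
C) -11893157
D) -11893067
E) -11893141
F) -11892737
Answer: B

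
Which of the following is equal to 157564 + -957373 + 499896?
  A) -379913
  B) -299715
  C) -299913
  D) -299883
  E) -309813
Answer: C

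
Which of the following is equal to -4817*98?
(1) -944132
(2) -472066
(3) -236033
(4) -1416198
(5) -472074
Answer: 2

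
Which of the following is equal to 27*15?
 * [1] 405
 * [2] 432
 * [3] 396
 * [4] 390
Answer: 1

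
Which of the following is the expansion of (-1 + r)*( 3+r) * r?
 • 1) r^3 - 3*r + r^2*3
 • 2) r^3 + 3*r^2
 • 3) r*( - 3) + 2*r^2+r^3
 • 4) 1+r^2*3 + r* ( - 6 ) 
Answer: 3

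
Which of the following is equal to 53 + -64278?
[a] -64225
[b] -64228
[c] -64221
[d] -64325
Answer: a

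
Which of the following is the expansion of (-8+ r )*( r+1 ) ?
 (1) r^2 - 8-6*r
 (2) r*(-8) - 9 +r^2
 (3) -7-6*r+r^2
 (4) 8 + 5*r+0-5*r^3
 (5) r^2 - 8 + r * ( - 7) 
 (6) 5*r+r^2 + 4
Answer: 5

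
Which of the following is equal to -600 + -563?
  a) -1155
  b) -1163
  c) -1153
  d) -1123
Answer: b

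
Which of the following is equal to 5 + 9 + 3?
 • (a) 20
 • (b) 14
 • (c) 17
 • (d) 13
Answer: c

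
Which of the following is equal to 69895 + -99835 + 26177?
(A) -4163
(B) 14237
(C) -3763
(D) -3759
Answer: C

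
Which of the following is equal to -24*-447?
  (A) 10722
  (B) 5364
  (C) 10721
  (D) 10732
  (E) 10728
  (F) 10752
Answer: E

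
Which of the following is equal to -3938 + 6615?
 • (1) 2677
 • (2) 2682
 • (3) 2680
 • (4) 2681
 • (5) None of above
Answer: 1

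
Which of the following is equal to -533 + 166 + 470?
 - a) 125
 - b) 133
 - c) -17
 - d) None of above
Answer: d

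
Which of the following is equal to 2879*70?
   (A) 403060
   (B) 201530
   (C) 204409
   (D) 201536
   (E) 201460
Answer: B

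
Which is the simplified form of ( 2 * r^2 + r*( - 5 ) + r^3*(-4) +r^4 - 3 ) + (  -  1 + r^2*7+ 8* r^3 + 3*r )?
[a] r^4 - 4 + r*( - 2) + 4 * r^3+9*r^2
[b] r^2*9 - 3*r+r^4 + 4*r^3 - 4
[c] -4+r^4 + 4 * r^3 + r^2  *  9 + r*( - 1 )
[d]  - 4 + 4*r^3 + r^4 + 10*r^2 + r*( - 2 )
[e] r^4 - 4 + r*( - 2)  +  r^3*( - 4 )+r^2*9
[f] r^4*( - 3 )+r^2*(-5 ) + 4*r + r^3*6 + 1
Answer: a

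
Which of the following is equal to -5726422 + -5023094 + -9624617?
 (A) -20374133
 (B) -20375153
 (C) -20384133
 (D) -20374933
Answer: A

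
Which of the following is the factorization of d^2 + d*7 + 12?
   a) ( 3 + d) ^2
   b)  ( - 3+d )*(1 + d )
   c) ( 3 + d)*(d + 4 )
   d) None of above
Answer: c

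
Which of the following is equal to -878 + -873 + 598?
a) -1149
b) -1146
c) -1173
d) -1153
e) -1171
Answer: d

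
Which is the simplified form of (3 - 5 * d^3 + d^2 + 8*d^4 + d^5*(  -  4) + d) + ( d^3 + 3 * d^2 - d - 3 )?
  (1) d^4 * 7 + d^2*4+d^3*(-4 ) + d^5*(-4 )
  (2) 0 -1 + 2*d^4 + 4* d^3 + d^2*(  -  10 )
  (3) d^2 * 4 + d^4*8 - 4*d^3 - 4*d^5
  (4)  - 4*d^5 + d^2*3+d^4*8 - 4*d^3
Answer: 3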